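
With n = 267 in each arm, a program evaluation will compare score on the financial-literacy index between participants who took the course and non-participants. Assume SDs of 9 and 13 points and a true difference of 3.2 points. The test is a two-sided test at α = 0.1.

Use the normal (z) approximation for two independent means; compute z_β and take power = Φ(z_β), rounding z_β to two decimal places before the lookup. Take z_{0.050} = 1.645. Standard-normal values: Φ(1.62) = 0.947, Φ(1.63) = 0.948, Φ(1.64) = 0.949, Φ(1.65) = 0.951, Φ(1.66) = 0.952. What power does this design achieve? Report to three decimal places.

z_β = δ·√(n/(σ₁²+σ₂²)) − z_{α/2}
    = 3.2 · √(267/250) − 1.645
    = 3.2 · 1.03344 − 1.645
    = 3.3070 − 1.645 = 1.6620 → 1.66
Power = Φ(1.66) = 0.952.

Power ≈ 0.952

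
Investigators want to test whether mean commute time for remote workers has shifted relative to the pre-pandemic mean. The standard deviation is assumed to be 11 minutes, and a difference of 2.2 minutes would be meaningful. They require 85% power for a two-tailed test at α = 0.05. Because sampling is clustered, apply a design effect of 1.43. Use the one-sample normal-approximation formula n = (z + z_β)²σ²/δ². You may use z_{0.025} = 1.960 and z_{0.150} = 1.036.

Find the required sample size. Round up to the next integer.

n = 321

n = (z_{α/2} + z_β)² · σ² / δ²
  = (1.960 + 1.036)² · 11² / 2.2²
  = 8.9760 · 121 / 4.84
  = 224.40
Design effect: 1.43 × 224.40 = 320.89.
Round up → n = 321.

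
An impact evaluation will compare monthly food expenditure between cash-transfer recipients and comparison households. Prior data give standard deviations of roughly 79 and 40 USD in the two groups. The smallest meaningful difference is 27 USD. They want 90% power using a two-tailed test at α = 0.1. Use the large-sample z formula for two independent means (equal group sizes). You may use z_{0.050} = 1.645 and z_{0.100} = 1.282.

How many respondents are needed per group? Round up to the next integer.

n = (z_{α/2} + z_β)² · (σ₁² + σ₂²) / δ²
  = (1.645 + 1.282)² · (79² + 40² = 7841) / 27²
  = 8.5673 · 7841 / 729
  = 92.15
Round up → n = 93 per group.

n = 93 per group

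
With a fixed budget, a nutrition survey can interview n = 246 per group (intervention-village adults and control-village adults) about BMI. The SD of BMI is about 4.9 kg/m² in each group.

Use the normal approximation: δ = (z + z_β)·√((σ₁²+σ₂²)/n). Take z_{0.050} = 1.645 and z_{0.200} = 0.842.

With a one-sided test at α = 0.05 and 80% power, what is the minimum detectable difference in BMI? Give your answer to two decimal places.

Minimum detectable difference ≈ 1.10 kg/m²

δ = (z_α + z_β) · √((σ₁²+σ₂²)/n)
  = (1.645 + 0.842) · √(48.02/246)
  = 2.487 · √0.1952
  = 2.487 · 0.4418
  = 1.0988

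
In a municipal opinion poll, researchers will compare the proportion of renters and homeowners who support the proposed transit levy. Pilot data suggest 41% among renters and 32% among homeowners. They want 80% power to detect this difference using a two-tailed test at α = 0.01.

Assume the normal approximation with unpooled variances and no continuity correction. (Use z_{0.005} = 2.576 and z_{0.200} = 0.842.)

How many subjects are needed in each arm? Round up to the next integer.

n = (z_{α/2} + z_β)² · [p₁(1−p₁) + p₂(1−p₂)] / (p₁ − p₂)²
  = (2.576 + 0.842)² · (0.41·0.59 + 0.32·0.68) / (0.09)²
  = (3.418)² · (0.2419 + 0.2176) / 0.0081
  = 11.6827 · 0.4595 / 0.0081
  = 662.74
Round up → n = 663 per group.

n = 663 per group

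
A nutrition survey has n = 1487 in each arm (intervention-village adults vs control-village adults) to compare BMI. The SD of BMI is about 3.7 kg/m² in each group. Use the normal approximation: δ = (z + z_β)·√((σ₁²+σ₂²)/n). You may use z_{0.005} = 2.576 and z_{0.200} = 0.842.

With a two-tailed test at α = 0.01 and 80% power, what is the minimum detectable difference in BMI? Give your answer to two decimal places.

δ = (z_{α/2} + z_β) · √((σ₁²+σ₂²)/n)
  = (2.576 + 0.842) · √(27.38/1487)
  = 3.418 · √0.01841
  = 3.418 · 0.1357
  = 0.4638

Minimum detectable difference ≈ 0.46 kg/m²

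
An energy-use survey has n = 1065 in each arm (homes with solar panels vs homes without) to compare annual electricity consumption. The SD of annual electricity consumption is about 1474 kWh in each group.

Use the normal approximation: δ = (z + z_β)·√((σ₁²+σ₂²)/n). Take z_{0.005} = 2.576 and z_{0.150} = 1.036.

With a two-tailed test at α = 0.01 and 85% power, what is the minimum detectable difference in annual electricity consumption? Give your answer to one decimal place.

δ = (z_{α/2} + z_β) · √((σ₁²+σ₂²)/n)
  = (2.576 + 1.036) · √(4345352/1065)
  = 3.612 · √4080.1
  = 3.612 · 63.8760
  = 230.7201

Minimum detectable difference ≈ 230.7 kWh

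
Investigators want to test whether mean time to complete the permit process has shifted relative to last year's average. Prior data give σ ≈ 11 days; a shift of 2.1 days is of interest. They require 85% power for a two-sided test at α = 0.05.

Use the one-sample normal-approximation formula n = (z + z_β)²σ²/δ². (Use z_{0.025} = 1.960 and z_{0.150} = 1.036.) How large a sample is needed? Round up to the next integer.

n = (z_{α/2} + z_β)² · σ² / δ²
  = (1.960 + 1.036)² · 11² / 2.1²
  = 8.9760 · 121 / 4.41
  = 246.28
Round up → n = 247.

n = 247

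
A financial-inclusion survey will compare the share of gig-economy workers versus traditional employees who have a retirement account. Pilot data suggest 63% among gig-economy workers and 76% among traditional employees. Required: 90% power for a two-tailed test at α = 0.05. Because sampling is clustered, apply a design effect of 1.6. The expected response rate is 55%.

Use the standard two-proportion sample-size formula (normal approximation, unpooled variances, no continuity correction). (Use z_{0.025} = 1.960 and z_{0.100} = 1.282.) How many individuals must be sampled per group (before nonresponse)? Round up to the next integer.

n = (z_{α/2} + z_β)² · [p₁(1−p₁) + p₂(1−p₂)] / (p₁ − p₂)²
  = (1.960 + 1.282)² · (0.63·0.37 + 0.76·0.24) / (-0.13)²
  = (3.242)² · (0.2331 + 0.1824) / 0.0169
  = 10.5106 · 0.4155 / 0.0169
  = 258.41
Design effect: 1.6 × 258.41 = 413.46.
Adjust for 55% response: 413.46 / 0.55 = 751.74.
Round up → n = 752 per group.

n = 752 per group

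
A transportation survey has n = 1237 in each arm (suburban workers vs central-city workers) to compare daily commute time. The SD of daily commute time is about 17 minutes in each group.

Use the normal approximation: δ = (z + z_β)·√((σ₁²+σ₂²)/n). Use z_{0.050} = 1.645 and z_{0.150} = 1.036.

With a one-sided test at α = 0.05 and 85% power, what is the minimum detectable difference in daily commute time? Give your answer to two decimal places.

δ = (z_α + z_β) · √((σ₁²+σ₂²)/n)
  = (1.645 + 1.036) · √(578/1237)
  = 2.681 · √0.46726
  = 2.681 · 0.6836
  = 1.8326

Minimum detectable difference ≈ 1.83 minutes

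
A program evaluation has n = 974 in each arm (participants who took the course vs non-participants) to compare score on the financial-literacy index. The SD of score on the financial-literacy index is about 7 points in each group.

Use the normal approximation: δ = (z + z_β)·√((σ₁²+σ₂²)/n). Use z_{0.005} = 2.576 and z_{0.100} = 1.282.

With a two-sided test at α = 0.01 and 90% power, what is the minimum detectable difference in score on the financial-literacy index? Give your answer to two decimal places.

δ = (z_{α/2} + z_β) · √((σ₁²+σ₂²)/n)
  = (2.576 + 1.282) · √(98/974)
  = 3.858 · √0.10062
  = 3.858 · 0.3172
  = 1.2238

Minimum detectable difference ≈ 1.22 points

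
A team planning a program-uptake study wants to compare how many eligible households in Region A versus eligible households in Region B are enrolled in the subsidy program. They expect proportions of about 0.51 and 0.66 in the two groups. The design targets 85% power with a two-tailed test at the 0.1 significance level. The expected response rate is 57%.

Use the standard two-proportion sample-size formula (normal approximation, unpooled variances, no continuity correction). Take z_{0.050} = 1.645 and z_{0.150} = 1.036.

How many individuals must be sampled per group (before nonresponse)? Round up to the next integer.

n = 266 per group

n = (z_{α/2} + z_β)² · [p₁(1−p₁) + p₂(1−p₂)] / (p₁ − p₂)²
  = (1.645 + 1.036)² · (0.51·0.49 + 0.66·0.34) / (-0.15)²
  = (2.681)² · (0.2499 + 0.2244) / 0.0225
  = 7.1878 · 0.4743 / 0.0225
  = 151.52
Adjust for 57% response: 151.52 / 0.57 = 265.82.
Round up → n = 266 per group.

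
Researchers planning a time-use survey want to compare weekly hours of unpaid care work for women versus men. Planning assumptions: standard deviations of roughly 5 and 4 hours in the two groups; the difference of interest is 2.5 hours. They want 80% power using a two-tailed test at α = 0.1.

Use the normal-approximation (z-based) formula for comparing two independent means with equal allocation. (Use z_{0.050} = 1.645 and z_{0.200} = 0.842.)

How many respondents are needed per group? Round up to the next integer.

n = 41 per group

n = (z_{α/2} + z_β)² · (σ₁² + σ₂²) / δ²
  = (1.645 + 0.842)² · (5² + 4² = 41) / 2.5²
  = 6.1852 · 41 / 6.25
  = 40.57
Round up → n = 41 per group.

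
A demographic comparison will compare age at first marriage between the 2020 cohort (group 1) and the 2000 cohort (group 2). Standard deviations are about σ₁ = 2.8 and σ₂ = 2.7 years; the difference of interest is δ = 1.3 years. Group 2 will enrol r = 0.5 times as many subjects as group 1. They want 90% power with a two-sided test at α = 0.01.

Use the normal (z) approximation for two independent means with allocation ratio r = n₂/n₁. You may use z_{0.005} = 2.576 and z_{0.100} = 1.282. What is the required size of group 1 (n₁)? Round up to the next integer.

n₁ = (z_{α/2} + z_β)² · (σ₁² + σ₂²/r) / δ²
   = (2.576 + 1.282)² · (2.8² + 2.7²/0.5) / 1.3²
   = 14.8842 · (7.84 + 14.58) / 1.69
   = 14.8842 · 22.42 / 1.69
   = 197.46
Round up → n₁ = 198; n₂ = r·n₁ = 0.5 × 198 = 99.

n₁ = 198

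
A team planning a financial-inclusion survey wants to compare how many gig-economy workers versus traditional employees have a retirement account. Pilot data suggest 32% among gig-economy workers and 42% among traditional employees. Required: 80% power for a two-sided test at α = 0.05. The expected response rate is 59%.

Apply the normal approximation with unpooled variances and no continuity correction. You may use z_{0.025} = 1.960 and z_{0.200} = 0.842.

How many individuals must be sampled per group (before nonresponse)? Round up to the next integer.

n = (z_{α/2} + z_β)² · [p₁(1−p₁) + p₂(1−p₂)] / (p₁ − p₂)²
  = (1.960 + 0.842)² · (0.32·0.68 + 0.42·0.58) / (-0.10)²
  = (2.802)² · (0.2176 + 0.2436) / 0.0100
  = 7.8512 · 0.4612 / 0.0100
  = 362.10
Adjust for 59% response: 362.10 / 0.59 = 613.72.
Round up → n = 614 per group.

n = 614 per group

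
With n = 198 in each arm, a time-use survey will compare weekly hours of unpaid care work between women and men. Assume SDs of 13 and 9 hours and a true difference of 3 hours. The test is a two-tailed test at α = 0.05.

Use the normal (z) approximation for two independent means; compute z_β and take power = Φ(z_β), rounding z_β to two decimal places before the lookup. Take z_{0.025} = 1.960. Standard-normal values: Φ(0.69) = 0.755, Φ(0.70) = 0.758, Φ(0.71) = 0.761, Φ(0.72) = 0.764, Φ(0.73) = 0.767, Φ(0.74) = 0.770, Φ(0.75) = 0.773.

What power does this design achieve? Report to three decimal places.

Power ≈ 0.761

z_β = δ·√(n/(σ₁²+σ₂²)) − z_{α/2}
    = 3 · √(198/250) − 1.960
    = 3 · 0.88994 − 1.960
    = 2.6698 − 1.960 = 0.7098 → 0.71
Power = Φ(0.71) = 0.761.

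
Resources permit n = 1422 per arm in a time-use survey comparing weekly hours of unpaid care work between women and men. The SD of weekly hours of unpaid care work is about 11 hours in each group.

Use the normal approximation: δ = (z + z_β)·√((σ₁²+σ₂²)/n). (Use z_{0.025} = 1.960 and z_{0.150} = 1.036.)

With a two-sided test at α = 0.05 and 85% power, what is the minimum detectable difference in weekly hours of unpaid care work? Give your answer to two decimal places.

Minimum detectable difference ≈ 1.24 hours

δ = (z_{α/2} + z_β) · √((σ₁²+σ₂²)/n)
  = (1.960 + 1.036) · √(242/1422)
  = 2.996 · √0.17018
  = 2.996 · 0.4125
  = 1.2359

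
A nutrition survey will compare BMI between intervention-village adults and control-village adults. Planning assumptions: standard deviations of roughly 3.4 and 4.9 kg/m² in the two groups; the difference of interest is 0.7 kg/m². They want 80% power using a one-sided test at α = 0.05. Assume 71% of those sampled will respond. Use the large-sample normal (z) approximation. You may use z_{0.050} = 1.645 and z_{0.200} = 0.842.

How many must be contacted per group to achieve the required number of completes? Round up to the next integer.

n = 633 per group

n = (z_α + z_β)² · (σ₁² + σ₂²) / δ²
  = (1.645 + 0.842)² · (3.4² + 4.9² = 35.57) / 0.7²
  = 6.1852 · 35.57 / 0.49
  = 448.99
Adjust for 71% response: 448.99 / 0.71 = 632.38.
Round up → n = 633 per group.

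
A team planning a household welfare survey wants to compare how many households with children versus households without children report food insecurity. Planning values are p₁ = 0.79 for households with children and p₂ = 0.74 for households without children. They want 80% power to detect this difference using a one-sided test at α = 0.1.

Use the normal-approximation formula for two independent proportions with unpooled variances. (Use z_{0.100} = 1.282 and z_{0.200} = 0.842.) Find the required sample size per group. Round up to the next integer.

n = 647 per group

n = (z_α + z_β)² · [p₁(1−p₁) + p₂(1−p₂)] / (p₁ − p₂)²
  = (1.282 + 0.842)² · (0.79·0.21 + 0.74·0.26) / (0.05)²
  = (2.124)² · (0.1659 + 0.1924) / 0.0025
  = 4.5114 · 0.3583 / 0.0025
  = 646.57
Round up → n = 647 per group.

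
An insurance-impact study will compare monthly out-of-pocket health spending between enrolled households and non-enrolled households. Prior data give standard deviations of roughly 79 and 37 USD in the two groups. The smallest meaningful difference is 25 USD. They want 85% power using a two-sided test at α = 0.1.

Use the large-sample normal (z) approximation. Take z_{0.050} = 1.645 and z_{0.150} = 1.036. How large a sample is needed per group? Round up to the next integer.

n = 88 per group

n = (z_{α/2} + z_β)² · (σ₁² + σ₂²) / δ²
  = (1.645 + 1.036)² · (79² + 37² = 7610) / 25²
  = 7.1878 · 7610 / 625
  = 87.52
Round up → n = 88 per group.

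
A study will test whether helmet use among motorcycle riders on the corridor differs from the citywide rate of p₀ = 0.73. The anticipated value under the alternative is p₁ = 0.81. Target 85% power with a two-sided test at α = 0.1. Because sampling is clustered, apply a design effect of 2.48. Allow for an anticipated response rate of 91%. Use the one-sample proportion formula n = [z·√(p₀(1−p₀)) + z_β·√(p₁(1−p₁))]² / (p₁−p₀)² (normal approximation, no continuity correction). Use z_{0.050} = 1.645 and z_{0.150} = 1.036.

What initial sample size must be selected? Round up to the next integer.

n = 551

n = [z_{α/2}·√(p₀q₀) + z_β·√(p₁q₁)]² / (p₁ − p₀)²
  = [1.645·√(0.73·0.27) + 1.036·√(0.81·0.19)]² / (0.08)²
  = [1.645·0.4440 + 1.036·0.3923]² / 0.0064
  = [1.1367]² / 0.0064
  = 201.90
Design effect: 2.48 × 201.90 = 500.72.
Adjust for 91% response: 500.72 / 0.91 = 550.24.
Round up → n = 551.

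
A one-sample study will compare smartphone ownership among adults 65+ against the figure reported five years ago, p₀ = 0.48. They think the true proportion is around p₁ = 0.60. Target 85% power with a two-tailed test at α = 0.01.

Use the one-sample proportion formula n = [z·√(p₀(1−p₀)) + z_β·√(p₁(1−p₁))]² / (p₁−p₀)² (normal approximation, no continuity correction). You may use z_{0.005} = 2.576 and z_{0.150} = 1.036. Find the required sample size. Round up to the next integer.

n = [z_{α/2}·√(p₀q₀) + z_β·√(p₁q₁)]² / (p₁ − p₀)²
  = [2.576·√(0.48·0.52) + 1.036·√(0.60·0.40)]² / (0.12)²
  = [2.576·0.4996 + 1.036·0.4899]² / 0.0144
  = [1.7945]² / 0.0144
  = 223.63
Round up → n = 224.

n = 224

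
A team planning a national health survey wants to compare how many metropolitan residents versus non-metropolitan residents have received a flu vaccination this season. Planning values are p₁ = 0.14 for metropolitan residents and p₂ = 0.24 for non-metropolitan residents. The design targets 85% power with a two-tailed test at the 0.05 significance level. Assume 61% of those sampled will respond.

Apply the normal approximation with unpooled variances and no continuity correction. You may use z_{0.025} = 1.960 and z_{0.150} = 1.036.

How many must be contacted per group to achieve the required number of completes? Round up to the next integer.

n = 446 per group

n = (z_{α/2} + z_β)² · [p₁(1−p₁) + p₂(1−p₂)] / (p₁ − p₂)²
  = (1.960 + 1.036)² · (0.14·0.86 + 0.24·0.76) / (-0.10)²
  = (2.996)² · (0.1204 + 0.1824) / 0.0100
  = 8.9760 · 0.3028 / 0.0100
  = 271.79
Adjust for 61% response: 271.79 / 0.61 = 445.56.
Round up → n = 446 per group.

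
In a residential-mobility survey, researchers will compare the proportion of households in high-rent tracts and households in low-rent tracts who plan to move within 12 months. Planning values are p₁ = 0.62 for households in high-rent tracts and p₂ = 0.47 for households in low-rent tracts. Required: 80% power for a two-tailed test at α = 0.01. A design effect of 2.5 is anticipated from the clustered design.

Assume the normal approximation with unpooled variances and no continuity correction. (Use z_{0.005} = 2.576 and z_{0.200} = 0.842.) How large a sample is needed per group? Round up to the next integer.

n = 630 per group

n = (z_{α/2} + z_β)² · [p₁(1−p₁) + p₂(1−p₂)] / (p₁ − p₂)²
  = (2.576 + 0.842)² · (0.62·0.38 + 0.47·0.53) / (0.15)²
  = (3.418)² · (0.2356 + 0.2491) / 0.0225
  = 11.6827 · 0.4847 / 0.0225
  = 251.67
Design effect: 2.5 × 251.67 = 629.18.
Round up → n = 630 per group.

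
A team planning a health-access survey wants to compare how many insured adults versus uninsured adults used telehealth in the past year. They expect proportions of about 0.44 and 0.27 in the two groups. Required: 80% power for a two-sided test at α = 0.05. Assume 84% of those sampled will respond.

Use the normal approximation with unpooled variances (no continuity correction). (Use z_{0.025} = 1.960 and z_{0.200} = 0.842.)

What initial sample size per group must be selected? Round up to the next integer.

n = (z_{α/2} + z_β)² · [p₁(1−p₁) + p₂(1−p₂)] / (p₁ − p₂)²
  = (1.960 + 0.842)² · (0.44·0.56 + 0.27·0.73) / (0.17)²
  = (2.802)² · (0.2464 + 0.1971) / 0.0289
  = 7.8512 · 0.4435 / 0.0289
  = 120.48
Adjust for 84% response: 120.48 / 0.84 = 143.43.
Round up → n = 144 per group.

n = 144 per group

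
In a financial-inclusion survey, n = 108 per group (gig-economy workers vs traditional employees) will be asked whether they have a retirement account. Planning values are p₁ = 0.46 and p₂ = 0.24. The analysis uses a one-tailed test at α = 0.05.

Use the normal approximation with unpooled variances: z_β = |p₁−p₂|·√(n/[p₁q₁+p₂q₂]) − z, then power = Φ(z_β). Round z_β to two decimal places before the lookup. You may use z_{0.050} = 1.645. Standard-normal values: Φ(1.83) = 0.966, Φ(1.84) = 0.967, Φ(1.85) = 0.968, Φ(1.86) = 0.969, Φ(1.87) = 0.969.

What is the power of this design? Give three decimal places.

z_β = |p₁−p₂|·√(n/[p₁q₁+p₂q₂]) − z_α
    = 0.22 · √(108/0.4308) − 1.645
    = 0.22 · 15.8334 − 1.645
    = 3.4833 − 1.645 = 1.8383 → 1.84
Power = Φ(1.84) = 0.967.

Power ≈ 0.967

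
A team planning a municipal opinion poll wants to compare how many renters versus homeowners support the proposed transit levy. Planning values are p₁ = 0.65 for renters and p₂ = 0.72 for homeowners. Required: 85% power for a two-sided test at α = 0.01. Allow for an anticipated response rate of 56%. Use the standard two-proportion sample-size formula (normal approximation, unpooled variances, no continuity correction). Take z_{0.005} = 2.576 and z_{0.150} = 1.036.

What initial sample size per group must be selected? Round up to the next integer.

n = 2041 per group

n = (z_{α/2} + z_β)² · [p₁(1−p₁) + p₂(1−p₂)] / (p₁ − p₂)²
  = (2.576 + 1.036)² · (0.65·0.35 + 0.72·0.28) / (-0.07)²
  = (3.612)² · (0.2275 + 0.2016) / 0.0049
  = 13.0465 · 0.4291 / 0.0049
  = 1142.50
Adjust for 56% response: 1142.50 / 0.56 = 2040.19.
Round up → n = 2041 per group.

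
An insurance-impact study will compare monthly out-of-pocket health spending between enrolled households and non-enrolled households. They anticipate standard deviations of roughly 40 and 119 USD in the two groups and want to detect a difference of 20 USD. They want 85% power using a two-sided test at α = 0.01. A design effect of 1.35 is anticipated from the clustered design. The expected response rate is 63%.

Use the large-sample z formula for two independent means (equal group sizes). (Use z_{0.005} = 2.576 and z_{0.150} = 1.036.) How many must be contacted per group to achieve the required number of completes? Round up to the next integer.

n = (z_{α/2} + z_β)² · (σ₁² + σ₂²) / δ²
  = (2.576 + 1.036)² · (40² + 119² = 15761) / 20²
  = 13.0465 · 15761 / 400
  = 514.07
Design effect: 1.35 × 514.07 = 693.99.
Adjust for 63% response: 693.99 / 0.63 = 1101.57.
Round up → n = 1102 per group.

n = 1102 per group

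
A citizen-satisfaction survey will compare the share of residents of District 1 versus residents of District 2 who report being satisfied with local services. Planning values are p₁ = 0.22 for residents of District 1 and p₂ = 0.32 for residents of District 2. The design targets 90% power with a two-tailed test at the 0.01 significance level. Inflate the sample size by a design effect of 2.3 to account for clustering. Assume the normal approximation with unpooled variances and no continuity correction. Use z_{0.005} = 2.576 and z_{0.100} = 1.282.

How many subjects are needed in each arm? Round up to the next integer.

n = (z_{α/2} + z_β)² · [p₁(1−p₁) + p₂(1−p₂)] / (p₁ − p₂)²
  = (2.576 + 1.282)² · (0.22·0.78 + 0.32·0.68) / (-0.10)²
  = (3.858)² · (0.1716 + 0.2176) / 0.0100
  = 14.8842 · 0.3892 / 0.0100
  = 579.29
Design effect: 2.3 × 579.29 = 1332.37.
Round up → n = 1333 per group.

n = 1333 per group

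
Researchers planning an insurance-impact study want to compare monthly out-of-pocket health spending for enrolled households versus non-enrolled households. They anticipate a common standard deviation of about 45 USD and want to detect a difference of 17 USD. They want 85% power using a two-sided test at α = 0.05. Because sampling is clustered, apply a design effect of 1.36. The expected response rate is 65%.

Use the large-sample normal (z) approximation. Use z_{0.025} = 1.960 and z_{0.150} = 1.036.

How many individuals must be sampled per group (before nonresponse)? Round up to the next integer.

n = (z_{α/2} + z_β)² · (σ₁² + σ₂²) / δ²
  = (1.960 + 1.036)² · (2·45² = 4050) / 17²
  = 8.9760 · 4050 / 289
  = 125.79
Design effect: 1.36 × 125.79 = 171.07.
Adjust for 65% response: 171.07 / 0.65 = 263.19.
Round up → n = 264 per group.

n = 264 per group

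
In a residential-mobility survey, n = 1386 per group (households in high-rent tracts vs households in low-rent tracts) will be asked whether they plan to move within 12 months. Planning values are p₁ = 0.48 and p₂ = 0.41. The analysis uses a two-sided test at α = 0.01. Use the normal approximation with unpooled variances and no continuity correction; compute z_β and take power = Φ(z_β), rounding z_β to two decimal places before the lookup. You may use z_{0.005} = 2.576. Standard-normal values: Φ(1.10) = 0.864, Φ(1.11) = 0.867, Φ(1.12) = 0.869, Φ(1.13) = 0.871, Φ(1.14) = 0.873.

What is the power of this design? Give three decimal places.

z_β = |p₁−p₂|·√(n/[p₁q₁+p₂q₂]) − z_{α/2}
    = 0.07 · √(1386/0.4915) − 2.576
    = 0.07 · 53.1031 − 2.576
    = 3.7172 − 2.576 = 1.1412 → 1.14
Power = Φ(1.14) = 0.873.

Power ≈ 0.873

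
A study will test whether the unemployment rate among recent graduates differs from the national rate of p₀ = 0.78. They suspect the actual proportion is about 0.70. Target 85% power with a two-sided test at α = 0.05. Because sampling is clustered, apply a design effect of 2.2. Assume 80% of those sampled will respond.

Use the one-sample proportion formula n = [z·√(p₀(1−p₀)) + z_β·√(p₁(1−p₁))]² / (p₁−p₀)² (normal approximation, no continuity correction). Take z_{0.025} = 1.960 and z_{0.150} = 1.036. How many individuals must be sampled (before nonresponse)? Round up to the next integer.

n = [z_{α/2}·√(p₀q₀) + z_β·√(p₁q₁)]² / (p₁ − p₀)²
  = [1.960·√(0.78·0.22) + 1.036·√(0.70·0.30)]² / (-0.08)²
  = [1.960·0.4142 + 1.036·0.4583]² / 0.0064
  = [1.2867]² / 0.0064
  = 258.68
Design effect: 2.2 × 258.68 = 569.09.
Adjust for 80% response: 569.09 / 0.80 = 711.36.
Round up → n = 712.

n = 712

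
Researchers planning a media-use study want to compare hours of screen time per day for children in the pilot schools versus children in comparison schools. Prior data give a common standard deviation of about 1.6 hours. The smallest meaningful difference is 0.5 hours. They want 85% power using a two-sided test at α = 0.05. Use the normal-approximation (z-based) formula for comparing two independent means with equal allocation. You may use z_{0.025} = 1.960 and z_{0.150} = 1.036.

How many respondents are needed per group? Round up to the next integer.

n = 184 per group

n = (z_{α/2} + z_β)² · (σ₁² + σ₂²) / δ²
  = (1.960 + 1.036)² · (2·1.6² = 5.12) / 0.5²
  = 8.9760 · 5.12 / 0.25
  = 183.83
Round up → n = 184 per group.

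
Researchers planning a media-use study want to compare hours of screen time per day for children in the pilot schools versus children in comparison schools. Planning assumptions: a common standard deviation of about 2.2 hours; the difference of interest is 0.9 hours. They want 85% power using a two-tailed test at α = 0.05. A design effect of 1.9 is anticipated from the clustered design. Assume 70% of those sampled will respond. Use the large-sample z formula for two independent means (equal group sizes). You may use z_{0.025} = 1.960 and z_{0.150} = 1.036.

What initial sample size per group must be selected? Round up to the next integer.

n = (z_{α/2} + z_β)² · (σ₁² + σ₂²) / δ²
  = (1.960 + 1.036)² · (2·2.2² = 9.68) / 0.9²
  = 8.9760 · 9.68 / 0.81
  = 107.27
Design effect: 1.9 × 107.27 = 203.81.
Adjust for 70% response: 203.81 / 0.70 = 291.16.
Round up → n = 292 per group.

n = 292 per group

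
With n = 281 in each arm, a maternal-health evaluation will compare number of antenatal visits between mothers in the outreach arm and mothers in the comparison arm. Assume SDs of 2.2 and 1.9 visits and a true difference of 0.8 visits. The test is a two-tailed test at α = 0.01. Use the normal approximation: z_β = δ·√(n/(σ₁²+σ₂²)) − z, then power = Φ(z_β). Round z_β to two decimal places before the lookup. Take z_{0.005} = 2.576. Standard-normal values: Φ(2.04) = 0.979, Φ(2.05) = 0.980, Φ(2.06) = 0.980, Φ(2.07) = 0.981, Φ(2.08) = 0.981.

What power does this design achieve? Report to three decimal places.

z_β = δ·√(n/(σ₁²+σ₂²)) − z_{α/2}
    = 0.8 · √(281/8.45) − 2.576
    = 0.8 · 5.76667 − 2.576
    = 4.6133 − 2.576 = 2.0373 → 2.04
Power = Φ(2.04) = 0.979.

Power ≈ 0.979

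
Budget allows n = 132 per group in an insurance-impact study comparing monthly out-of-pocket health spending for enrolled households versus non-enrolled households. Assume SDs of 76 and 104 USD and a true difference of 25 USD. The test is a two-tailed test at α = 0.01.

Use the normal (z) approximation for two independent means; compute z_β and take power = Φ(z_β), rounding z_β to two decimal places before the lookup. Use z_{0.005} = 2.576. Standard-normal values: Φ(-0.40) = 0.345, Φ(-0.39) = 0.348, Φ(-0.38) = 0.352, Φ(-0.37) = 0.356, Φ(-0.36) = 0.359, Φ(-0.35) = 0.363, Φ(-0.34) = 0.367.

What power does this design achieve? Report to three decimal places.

Power ≈ 0.363

z_β = δ·√(n/(σ₁²+σ₂²)) − z_{α/2}
    = 25 · √(132/16592) − 2.576
    = 25 · 0.08919 − 2.576
    = 2.2299 − 2.576 = -0.3461 → -0.35
Power = Φ(-0.35) = 0.363.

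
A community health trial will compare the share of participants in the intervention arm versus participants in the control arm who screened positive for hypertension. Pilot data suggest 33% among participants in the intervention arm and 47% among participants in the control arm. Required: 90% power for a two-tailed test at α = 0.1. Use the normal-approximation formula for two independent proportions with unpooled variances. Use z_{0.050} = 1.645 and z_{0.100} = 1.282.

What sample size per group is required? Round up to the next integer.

n = (z_{α/2} + z_β)² · [p₁(1−p₁) + p₂(1−p₂)] / (p₁ − p₂)²
  = (1.645 + 1.282)² · (0.33·0.67 + 0.47·0.53) / (-0.14)²
  = (2.927)² · (0.2211 + 0.2491) / 0.0196
  = 8.5673 · 0.4702 / 0.0196
  = 205.53
Round up → n = 206 per group.

n = 206 per group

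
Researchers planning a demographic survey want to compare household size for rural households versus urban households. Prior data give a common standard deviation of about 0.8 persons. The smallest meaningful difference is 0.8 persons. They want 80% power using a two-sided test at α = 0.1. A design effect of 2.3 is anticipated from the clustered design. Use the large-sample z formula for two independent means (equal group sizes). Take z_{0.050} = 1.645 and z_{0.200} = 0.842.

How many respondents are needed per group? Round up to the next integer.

n = 29 per group

n = (z_{α/2} + z_β)² · (σ₁² + σ₂²) / δ²
  = (1.645 + 0.842)² · (2·0.8² = 1.28) / 0.8²
  = 6.1852 · 1.28 / 0.64
  = 12.37
Design effect: 2.3 × 12.37 = 28.45.
Round up → n = 29 per group.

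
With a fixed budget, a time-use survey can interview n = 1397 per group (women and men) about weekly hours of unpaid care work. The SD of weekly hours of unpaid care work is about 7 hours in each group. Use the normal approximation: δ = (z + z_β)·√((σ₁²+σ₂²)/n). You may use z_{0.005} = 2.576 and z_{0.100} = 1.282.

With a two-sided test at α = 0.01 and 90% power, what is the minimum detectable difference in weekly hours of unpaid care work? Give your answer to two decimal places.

Minimum detectable difference ≈ 1.02 hours

δ = (z_{α/2} + z_β) · √((σ₁²+σ₂²)/n)
  = (2.576 + 1.282) · √(98/1397)
  = 3.858 · √0.07015
  = 3.858 · 0.2649
  = 1.0218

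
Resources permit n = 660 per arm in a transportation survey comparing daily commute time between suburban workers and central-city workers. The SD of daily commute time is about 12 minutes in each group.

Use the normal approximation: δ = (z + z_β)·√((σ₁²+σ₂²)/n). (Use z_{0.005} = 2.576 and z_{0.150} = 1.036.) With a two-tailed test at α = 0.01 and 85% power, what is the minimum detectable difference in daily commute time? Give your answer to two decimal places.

Minimum detectable difference ≈ 2.39 minutes

δ = (z_{α/2} + z_β) · √((σ₁²+σ₂²)/n)
  = (2.576 + 1.036) · √(288/660)
  = 3.612 · √0.43636
  = 3.612 · 0.6606
  = 2.3860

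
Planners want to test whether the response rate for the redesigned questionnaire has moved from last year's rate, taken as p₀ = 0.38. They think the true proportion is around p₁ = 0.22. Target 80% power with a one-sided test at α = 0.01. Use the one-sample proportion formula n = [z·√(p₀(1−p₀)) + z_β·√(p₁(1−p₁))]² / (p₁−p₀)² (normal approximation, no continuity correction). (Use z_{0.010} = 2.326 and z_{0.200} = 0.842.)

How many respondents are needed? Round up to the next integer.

n = [z_α·√(p₀q₀) + z_β·√(p₁q₁)]² / (p₁ − p₀)²
  = [2.326·√(0.38·0.62) + 0.842·√(0.22·0.78)]² / (-0.16)²
  = [2.326·0.4854 + 0.842·0.4142]² / 0.0256
  = [1.4778]² / 0.0256
  = 85.31
Round up → n = 86.

n = 86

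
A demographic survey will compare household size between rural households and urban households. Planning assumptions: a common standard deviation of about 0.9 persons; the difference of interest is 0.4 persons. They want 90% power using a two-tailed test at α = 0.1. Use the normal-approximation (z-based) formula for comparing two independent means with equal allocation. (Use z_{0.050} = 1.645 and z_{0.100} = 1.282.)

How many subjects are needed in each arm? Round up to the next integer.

n = (z_{α/2} + z_β)² · (σ₁² + σ₂²) / δ²
  = (1.645 + 1.282)² · (2·0.9² = 1.62) / 0.4²
  = 8.5673 · 1.62 / 0.16
  = 86.74
Round up → n = 87 per group.

n = 87 per group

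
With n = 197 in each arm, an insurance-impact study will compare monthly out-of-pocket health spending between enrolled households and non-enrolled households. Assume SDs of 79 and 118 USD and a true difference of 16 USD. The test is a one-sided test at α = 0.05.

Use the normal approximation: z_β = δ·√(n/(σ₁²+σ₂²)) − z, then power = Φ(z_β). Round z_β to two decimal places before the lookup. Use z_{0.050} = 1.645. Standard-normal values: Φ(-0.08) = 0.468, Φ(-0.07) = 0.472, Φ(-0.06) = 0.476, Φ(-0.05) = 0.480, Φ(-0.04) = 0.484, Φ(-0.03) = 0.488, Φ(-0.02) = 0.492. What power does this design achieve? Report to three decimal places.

Power ≈ 0.476

z_β = δ·√(n/(σ₁²+σ₂²)) − z_α
    = 16 · √(197/20165) − 1.645
    = 16 · 0.09884 − 1.645
    = 1.5814 − 1.645 = -0.0636 → -0.06
Power = Φ(-0.06) = 0.476.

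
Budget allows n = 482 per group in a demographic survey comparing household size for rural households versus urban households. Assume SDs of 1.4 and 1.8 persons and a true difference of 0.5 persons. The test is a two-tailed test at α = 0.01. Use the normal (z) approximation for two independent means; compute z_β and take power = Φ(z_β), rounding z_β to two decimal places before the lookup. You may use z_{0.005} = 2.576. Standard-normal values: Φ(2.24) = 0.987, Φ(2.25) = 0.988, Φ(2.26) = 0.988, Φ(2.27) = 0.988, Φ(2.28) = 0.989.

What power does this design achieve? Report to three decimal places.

z_β = δ·√(n/(σ₁²+σ₂²)) − z_{α/2}
    = 0.5 · √(482/5.2) − 2.576
    = 0.5 · 9.62768 − 2.576
    = 4.8138 − 2.576 = 2.2378 → 2.24
Power = Φ(2.24) = 0.987.

Power ≈ 0.987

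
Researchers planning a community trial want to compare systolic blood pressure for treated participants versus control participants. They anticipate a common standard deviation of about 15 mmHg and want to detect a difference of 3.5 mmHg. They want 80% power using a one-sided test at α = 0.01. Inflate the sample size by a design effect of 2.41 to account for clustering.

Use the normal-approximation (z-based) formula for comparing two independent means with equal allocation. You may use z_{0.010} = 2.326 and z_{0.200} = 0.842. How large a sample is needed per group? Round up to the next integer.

n = 889 per group

n = (z_α + z_β)² · (σ₁² + σ₂²) / δ²
  = (2.326 + 0.842)² · (2·15² = 450) / 3.5²
  = 10.0362 · 450 / 12.25
  = 368.68
Design effect: 2.41 × 368.68 = 888.51.
Round up → n = 889 per group.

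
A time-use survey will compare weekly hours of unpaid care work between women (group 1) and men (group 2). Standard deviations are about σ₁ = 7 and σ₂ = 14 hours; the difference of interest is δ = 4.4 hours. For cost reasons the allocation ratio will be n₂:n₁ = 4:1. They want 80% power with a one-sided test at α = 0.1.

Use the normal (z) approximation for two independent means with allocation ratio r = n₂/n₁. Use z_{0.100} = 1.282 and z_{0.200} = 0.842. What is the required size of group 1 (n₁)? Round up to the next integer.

n₁ = (z_α + z_β)² · (σ₁² + σ₂²/r) / δ²
   = (1.282 + 0.842)² · (7² + 14²/4) / 4.4²
   = 4.5114 · (49 + 49) / 19.36
   = 4.5114 · 98 / 19.36
   = 22.84
Round up → n₁ = 23; n₂ = r·n₁ = 4 × 23 = 92.

n₁ = 23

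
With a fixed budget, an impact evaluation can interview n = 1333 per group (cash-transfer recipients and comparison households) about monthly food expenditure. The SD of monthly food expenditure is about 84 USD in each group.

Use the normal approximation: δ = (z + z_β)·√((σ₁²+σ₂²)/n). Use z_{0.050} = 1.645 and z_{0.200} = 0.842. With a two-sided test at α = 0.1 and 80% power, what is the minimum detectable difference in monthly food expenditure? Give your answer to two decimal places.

δ = (z_{α/2} + z_β) · √((σ₁²+σ₂²)/n)
  = (1.645 + 0.842) · √(14112/1333)
  = 2.487 · √10.5866
  = 2.487 · 3.2537
  = 8.0920

Minimum detectable difference ≈ 8.09 USD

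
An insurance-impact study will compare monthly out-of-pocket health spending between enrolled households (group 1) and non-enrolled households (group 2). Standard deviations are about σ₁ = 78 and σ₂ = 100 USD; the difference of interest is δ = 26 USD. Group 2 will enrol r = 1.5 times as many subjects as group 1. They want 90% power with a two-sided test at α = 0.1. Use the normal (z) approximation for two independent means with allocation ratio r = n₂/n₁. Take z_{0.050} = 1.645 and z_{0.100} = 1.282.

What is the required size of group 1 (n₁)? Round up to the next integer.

n₁ = (z_{α/2} + z_β)² · (σ₁² + σ₂²/r) / δ²
   = (1.645 + 1.282)² · (78² + 100²/1.5) / 26²
   = 8.5673 · (6084 + 6666.7) / 676
   = 8.5673 · 12750.7 / 676
   = 161.60
Round up → n₁ = 162; n₂ = r·n₁ = 1.5 × 162 = 243.

n₁ = 162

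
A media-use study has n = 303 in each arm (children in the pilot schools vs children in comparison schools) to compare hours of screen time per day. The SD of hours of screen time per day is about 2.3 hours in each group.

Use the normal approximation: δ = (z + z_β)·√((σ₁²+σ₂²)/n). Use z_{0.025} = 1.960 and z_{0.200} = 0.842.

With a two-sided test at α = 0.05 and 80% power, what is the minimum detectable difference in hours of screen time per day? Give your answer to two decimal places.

δ = (z_{α/2} + z_β) · √((σ₁²+σ₂²)/n)
  = (1.960 + 0.842) · √(10.58/303)
  = 2.802 · √0.03492
  = 2.802 · 0.1869
  = 0.5236

Minimum detectable difference ≈ 0.52 hours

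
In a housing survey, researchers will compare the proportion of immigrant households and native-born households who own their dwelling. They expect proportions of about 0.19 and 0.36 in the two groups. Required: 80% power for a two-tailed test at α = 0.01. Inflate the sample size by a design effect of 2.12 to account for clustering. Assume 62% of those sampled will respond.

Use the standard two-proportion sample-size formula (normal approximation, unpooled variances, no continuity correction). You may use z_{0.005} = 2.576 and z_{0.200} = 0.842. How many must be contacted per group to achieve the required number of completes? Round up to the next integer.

n = 532 per group

n = (z_{α/2} + z_β)² · [p₁(1−p₁) + p₂(1−p₂)] / (p₁ − p₂)²
  = (2.576 + 0.842)² · (0.19·0.81 + 0.36·0.64) / (-0.17)²
  = (3.418)² · (0.1539 + 0.2304) / 0.0289
  = 11.6827 · 0.3843 / 0.0289
  = 155.35
Design effect: 2.12 × 155.35 = 329.35.
Adjust for 62% response: 329.35 / 0.62 = 531.20.
Round up → n = 532 per group.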